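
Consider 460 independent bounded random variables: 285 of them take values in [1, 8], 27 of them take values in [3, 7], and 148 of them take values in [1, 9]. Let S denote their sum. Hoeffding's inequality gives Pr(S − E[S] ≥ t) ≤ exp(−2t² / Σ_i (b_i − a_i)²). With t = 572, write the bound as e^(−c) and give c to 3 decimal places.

27.415

Σ(b_i − a_i)² = 285·7² + 27·4² + 148·8² = 23869.
c = 2t² / 23869 = 2·572² / 23869 = 27.4150.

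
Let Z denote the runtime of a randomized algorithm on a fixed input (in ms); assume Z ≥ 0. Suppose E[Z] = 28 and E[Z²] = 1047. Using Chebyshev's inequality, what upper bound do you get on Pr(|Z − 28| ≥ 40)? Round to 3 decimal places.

Var(Z) = E[Z²] − (E[Z])² = 1047 − 784 = 263.
Chebyshev's inequality: Pr(|Z − μ| ≥ t) ≤ Var(Z)/t² = 263/1600 = 0.1644.

0.164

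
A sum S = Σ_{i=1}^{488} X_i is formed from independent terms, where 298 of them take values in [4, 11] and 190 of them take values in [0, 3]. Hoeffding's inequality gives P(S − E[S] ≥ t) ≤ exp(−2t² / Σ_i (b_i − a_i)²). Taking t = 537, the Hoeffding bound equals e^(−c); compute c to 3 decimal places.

35.357

Σ(b_i − a_i)² = 298·7² + 190·3² = 16312.
c = 2t² / 16312 = 2·537² / 16312 = 35.3567.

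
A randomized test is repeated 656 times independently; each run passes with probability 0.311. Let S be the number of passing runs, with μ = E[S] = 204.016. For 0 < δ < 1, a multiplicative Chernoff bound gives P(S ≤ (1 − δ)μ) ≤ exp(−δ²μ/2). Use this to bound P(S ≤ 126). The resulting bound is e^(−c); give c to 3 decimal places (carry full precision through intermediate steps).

Write 126 = (1 − δ)μ, so δ = 1 − 126/204.016 = 0.3824014…
Then the exponent is δ²μ/2 = (μ − 126)²/(2μ) = 14.916713.

14.917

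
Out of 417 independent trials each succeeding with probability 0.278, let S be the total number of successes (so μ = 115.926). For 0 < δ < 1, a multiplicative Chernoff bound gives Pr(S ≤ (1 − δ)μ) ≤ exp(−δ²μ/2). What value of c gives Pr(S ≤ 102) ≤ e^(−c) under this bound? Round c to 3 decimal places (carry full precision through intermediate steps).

Write 102 = (1 − δ)μ, so δ = 1 − 102/115.926 = 0.1201284…
Then the exponent is δ²μ/2 = (μ − 102)²/(2μ) = 0.836454.

0.836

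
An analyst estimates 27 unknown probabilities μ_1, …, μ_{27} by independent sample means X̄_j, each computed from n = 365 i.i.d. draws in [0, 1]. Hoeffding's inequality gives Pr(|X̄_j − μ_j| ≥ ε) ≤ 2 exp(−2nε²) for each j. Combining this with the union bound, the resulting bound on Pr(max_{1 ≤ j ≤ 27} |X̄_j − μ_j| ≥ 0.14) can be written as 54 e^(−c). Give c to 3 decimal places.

Union bound over the 27 events: Pr(max_{1 ≤ j ≤ 27} |X̄_j − μ_j| ≥ 0.14) ≤ 27·2·exp(−2nε²) = 54 exp(−2·365·0.14²).
So c = 2·365·0.14² = 14.3080.

14.308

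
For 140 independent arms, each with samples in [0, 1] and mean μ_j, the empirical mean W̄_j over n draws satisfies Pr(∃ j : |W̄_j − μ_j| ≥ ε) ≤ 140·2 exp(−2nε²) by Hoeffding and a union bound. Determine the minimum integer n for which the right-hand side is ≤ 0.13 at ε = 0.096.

417

Need 2·140·exp(−2nε²) ≤ 0.13, i.e. exp(−2nε²) ≤ 0.13/280.
So 2nε² ≥ ln(280/0.13) = 7.675010.
Hence n ≥ 7.675010/(2·0.096²) = 416.396.
The smallest integer n is 417.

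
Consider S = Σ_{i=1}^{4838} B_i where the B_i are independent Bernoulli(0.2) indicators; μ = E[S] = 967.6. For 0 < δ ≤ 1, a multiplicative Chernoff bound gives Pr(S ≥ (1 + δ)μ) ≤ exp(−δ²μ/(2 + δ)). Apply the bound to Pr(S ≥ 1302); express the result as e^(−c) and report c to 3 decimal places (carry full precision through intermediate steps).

49.270

Write 1302 = (1 + δ)μ, so δ = 1302/967.6 − 1 = 0.3455974…
Then the exponent is δ²μ/(2 + δ) = (1302 − μ)² / (μ·(2 + δ)) = 49.270074.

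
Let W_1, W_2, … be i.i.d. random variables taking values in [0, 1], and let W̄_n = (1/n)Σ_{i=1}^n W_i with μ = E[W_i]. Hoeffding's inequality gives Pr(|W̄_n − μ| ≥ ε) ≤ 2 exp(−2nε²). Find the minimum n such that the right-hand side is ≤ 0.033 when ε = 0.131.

120

Require 2·exp(−2nε²) ≤ 0.033, i.e. 2nε² ≥ ln(2/0.033) = 4.104395.
So n ≥ 4.104395 / (2·0.131²) = 119.585.
The smallest integer n is 120.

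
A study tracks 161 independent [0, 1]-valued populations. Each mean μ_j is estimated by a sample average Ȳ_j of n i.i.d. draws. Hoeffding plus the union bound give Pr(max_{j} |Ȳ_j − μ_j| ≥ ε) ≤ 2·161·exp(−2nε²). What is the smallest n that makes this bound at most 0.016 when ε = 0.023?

9367

Need 2·161·exp(−2nε²) ≤ 0.016, i.e. exp(−2nε²) ≤ 0.016/322.
So 2nε² ≥ ln(322/0.016) = 9.909718.
Hence n ≥ 9.909718/(2·0.023²) = 9366.463.
The smallest integer n is 9367.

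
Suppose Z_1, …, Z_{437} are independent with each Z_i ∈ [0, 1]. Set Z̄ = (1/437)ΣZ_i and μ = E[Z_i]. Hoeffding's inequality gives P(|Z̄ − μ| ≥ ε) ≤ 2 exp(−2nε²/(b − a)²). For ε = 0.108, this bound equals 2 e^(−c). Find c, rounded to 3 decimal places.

c = 2nε²/(b − a)² = 2·437·0.108² / 1² = 10.1943.

10.194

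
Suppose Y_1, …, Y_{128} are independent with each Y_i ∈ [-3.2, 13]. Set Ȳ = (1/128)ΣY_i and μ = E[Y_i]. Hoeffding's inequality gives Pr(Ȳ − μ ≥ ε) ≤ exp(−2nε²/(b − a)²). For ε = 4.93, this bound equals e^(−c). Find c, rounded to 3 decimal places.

23.708

c = 2nε²/(b − a)² = 2·128·4.93² / 16.2² = 23.7085.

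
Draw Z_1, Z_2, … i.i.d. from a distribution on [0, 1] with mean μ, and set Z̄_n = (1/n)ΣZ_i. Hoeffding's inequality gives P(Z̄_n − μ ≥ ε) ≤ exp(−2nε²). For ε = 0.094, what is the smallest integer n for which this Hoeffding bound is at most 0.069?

Require exp(−2nε²) ≤ 0.069, i.e. 2nε² ≥ ln(1/0.069) = 2.673649.
So n ≥ 2.673649 / (2·0.094²) = 151.293.
The smallest integer n is 152.

152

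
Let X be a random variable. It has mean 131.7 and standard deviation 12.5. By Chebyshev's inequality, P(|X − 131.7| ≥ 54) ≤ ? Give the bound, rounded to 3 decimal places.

Chebyshev: P(|X − μ| ≥ t) ≤ Var(X)/t².
Var(X) = σ² = 12.5² = 156.25.
Bound = 156.25 / 2916 = 0.0536.

0.054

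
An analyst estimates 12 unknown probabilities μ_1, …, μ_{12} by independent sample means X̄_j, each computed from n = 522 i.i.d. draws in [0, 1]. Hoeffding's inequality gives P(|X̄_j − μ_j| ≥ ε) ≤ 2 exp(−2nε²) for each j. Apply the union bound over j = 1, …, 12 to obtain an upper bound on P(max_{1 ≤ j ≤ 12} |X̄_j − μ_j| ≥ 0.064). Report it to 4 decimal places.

Per-experiment Hoeffding bound: 2·exp(−2·522·0.064²) = 2·exp(−4.27622) = 0.02779.
Union bound over 12 events: 12·0.02779 = 0.33348.

0.3335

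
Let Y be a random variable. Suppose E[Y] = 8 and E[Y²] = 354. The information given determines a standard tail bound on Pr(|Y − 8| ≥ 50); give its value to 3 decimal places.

The first two moments determine the variance, so Chebyshev's inequality is the sharpest standard bound available.
Var(Y) = E[Y²] − (E[Y])² = 354 − 64 = 290.
Chebyshev's inequality: Pr(|Y − μ| ≥ t) ≤ Var(Y)/t² = 290/2500 = 0.1160.

0.116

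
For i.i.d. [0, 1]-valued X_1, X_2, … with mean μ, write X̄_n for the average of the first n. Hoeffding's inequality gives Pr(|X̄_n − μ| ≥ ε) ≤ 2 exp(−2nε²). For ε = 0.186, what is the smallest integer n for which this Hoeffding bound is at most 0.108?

Require 2·exp(−2nε²) ≤ 0.108, i.e. 2nε² ≥ ln(2/0.108) = 2.918771.
So n ≥ 2.918771 / (2·0.186²) = 42.184.
The smallest integer n is 43.

43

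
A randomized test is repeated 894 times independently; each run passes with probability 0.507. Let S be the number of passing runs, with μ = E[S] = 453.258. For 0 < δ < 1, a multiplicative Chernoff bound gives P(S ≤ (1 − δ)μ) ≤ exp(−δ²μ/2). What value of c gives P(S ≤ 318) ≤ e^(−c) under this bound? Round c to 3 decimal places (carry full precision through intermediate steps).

20.181

Write 318 = (1 − δ)μ, so δ = 1 − 318/453.258 = 0.2984128…
Then the exponent is δ²μ/2 = (μ − 318)²/(2μ) = 20.181361.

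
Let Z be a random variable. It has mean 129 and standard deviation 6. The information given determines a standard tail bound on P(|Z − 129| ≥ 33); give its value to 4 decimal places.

Mean and variance are known, so Chebyshev's inequality applies.
Chebyshev: P(|Z − μ| ≥ t) ≤ Var(Z)/t².
Var(Z) = σ² = 6² = 36.
Bound = 36 / 1089 = 0.0331.

0.0331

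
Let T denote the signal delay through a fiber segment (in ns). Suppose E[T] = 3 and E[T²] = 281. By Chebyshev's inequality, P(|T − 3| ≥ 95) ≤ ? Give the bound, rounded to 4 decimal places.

Var(T) = E[T²] − (E[T])² = 281 − 9 = 272.
Chebyshev's inequality: P(|T − μ| ≥ t) ≤ Var(T)/t² = 272/9025 = 0.0301.

0.0301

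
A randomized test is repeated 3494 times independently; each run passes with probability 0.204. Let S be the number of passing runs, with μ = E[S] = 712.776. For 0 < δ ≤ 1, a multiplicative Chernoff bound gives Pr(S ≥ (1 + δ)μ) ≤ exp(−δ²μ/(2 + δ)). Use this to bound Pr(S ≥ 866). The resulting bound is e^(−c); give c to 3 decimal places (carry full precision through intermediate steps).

14.871

Write 866 = (1 + δ)μ, so δ = 866/712.776 − 1 = 0.214968…
Then the exponent is δ²μ/(2 + δ) = (866 − μ)² / (μ·(2 + δ)) = 14.870757.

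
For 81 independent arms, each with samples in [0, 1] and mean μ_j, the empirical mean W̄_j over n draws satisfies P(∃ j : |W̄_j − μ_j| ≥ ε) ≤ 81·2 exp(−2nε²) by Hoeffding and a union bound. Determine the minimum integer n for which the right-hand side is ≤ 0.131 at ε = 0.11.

Need 2·81·exp(−2nε²) ≤ 0.131, i.e. exp(−2nε²) ≤ 0.131/162.
So 2nε² ≥ ln(162/0.131) = 7.120154.
Hence n ≥ 7.120154/(2·0.11²) = 294.221.
The smallest integer n is 295.

295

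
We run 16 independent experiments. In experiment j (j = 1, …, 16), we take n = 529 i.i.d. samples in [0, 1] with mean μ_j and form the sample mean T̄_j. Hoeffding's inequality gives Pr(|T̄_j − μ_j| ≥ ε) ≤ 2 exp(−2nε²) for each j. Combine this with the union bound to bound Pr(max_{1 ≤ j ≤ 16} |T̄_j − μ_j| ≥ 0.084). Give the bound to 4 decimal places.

Per-experiment Hoeffding bound: 2·exp(−2·529·0.084²) = 2·exp(−7.46525) = 0.0011453.
Union bound over 16 events: 16·0.0011453 = 0.01832.

0.0183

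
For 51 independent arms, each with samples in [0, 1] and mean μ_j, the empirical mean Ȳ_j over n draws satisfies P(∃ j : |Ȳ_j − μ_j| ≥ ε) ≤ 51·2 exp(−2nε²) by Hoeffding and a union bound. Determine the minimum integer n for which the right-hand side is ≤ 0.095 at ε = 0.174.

Need 2·51·exp(−2nε²) ≤ 0.095, i.e. exp(−2nε²) ≤ 0.095/102.
So 2nε² ≥ ln(102/0.095) = 6.978851.
Hence n ≥ 6.978851/(2·0.174²) = 115.254.
The smallest integer n is 116.

116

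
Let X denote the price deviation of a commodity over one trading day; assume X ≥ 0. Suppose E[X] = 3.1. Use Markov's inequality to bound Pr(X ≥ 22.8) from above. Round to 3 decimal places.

Markov's inequality: for a non-negative random variable, Pr(X ≥ a) ≤ E[X]/a.
Here E[X] = 3.1 and a = 22.8, so the bound is 3.1/22.8 = 0.1360.

0.136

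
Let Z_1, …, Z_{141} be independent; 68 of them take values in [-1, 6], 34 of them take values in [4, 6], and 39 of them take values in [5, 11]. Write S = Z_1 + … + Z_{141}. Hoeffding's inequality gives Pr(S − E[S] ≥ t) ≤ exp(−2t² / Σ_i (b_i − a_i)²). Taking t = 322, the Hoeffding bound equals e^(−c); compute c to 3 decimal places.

Σ(b_i − a_i)² = 68·7² + 34·2² + 39·6² = 4872.
c = 2t² / 4872 = 2·322² / 4872 = 42.5632.

42.563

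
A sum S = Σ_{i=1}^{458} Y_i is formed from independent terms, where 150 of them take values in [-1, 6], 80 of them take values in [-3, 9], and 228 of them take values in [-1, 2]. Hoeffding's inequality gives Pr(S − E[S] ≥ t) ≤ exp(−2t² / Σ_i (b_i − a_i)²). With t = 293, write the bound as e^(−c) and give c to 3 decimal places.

Σ(b_i − a_i)² = 150·7² + 80·12² + 228·3² = 20922.
c = 2t² / 20922 = 2·293² / 20922 = 8.2066.

8.207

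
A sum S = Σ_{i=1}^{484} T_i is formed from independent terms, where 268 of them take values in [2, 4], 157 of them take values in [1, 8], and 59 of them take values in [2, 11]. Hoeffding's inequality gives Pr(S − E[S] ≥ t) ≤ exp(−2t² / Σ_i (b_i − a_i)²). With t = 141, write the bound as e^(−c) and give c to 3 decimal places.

Σ(b_i − a_i)² = 268·2² + 157·7² + 59·9² = 13544.
c = 2t² / 13544 = 2·141² / 13544 = 2.9358.

2.936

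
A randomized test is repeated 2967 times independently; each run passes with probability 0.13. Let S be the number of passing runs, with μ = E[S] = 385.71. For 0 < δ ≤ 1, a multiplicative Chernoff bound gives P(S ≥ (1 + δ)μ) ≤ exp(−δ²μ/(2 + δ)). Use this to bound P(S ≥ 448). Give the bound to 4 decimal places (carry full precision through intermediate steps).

0.0095

Write 448 = (1 + δ)μ, so δ = 448/385.71 − 1 = 0.1614944…
Then the exponent is δ²μ/(2 + δ) = (448 − μ)² / (μ·(2 + δ)) = 4.653949.
Bound = exp(−4.653949) = 0.00952.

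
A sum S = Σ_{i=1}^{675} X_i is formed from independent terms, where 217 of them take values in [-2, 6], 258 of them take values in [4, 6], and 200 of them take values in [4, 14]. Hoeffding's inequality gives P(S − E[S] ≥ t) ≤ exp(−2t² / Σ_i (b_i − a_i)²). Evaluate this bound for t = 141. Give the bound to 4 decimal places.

0.3202

Σ(b_i − a_i)² = 217·8² + 258·2² + 200·10² = 34920.
Exponent = 2·141² / 34920 = 1.13866.
Bound = exp(−1.13866) = 0.32025.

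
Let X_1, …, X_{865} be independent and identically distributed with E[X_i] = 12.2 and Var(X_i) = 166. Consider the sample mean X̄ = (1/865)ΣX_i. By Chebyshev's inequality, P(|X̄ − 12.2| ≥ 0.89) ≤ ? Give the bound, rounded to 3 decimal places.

Var(X̄) = Var(X_i)/n = 166/865 = 0.19191.
Chebyshev: P(|X̄ − 12.2| ≥ 0.89) ≤ Var(X̄)/(0.89)² = 166/(865·0.89²) = 0.2423.

0.242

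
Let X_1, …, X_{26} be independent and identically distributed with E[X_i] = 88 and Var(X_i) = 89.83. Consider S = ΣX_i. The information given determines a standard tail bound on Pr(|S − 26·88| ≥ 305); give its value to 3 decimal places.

0.025

With mean and variance of each term known, Chebyshev's inequality bounds the deviation of the sum (or sample mean).
Var(S) = n·Var(X_i) = 26·89.83 = 2335.58.
Chebyshev: Pr(|S − 26·88| ≥ 305) ≤ Var(S)/305² = 2335.58/93025 = 0.0251.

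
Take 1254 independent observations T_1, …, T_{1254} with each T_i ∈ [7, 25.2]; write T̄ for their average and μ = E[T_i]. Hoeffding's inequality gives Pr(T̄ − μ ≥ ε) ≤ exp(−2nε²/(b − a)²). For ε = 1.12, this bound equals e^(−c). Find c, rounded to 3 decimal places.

9.498

c = 2nε²/(b − a)² = 2·1254·1.12² / 18.2² = 9.4978.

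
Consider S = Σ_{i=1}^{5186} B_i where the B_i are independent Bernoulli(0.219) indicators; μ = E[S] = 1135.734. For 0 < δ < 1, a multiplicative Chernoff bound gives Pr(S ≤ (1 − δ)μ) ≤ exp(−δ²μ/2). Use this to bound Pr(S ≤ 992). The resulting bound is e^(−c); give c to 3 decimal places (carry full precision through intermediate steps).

Write 992 = (1 − δ)μ, so δ = 1 − 992/1135.734 = 0.126556…
Then the exponent is δ²μ/2 = (μ − 992)²/(2μ) = 9.095203.

9.095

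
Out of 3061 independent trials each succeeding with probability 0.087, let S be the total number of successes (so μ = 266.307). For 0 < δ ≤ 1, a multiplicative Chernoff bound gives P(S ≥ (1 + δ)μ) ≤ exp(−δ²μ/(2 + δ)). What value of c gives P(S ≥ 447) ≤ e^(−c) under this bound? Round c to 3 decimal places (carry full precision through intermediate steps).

45.773

Write 447 = (1 + δ)μ, so δ = 447/266.307 − 1 = 0.6785139…
Then the exponent is δ²μ/(2 + δ) = (447 − μ)² / (μ·(2 + δ)) = 45.772662.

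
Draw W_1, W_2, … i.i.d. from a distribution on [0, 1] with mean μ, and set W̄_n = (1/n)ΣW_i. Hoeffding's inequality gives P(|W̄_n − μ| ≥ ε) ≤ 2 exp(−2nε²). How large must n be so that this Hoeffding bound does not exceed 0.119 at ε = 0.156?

58

Require 2·exp(−2nε²) ≤ 0.119, i.e. 2nε² ≥ ln(2/0.119) = 2.821779.
So n ≥ 2.821779 / (2·0.156²) = 57.975.
The smallest integer n is 58.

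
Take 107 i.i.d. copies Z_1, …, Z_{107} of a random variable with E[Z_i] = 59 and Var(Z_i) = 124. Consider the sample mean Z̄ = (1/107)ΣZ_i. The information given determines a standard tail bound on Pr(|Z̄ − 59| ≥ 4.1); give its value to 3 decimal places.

With mean and variance of each term known, Chebyshev's inequality bounds the deviation of the sum (or sample mean).
Var(Z̄) = Var(Z_i)/n = 124/107 = 1.1589.
Chebyshev: Pr(|Z̄ − 59| ≥ 4.1) ≤ Var(Z̄)/(4.1)² = 124/(107·4.1²) = 0.0689.

0.069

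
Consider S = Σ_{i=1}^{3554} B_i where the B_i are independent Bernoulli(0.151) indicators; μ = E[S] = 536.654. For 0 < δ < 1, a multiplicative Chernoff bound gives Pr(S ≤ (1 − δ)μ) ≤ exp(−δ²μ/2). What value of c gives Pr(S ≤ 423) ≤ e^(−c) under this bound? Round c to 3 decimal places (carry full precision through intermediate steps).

Write 423 = (1 − δ)μ, so δ = 1 − 423/536.654 = 0.2117826…
Then the exponent is δ²μ/2 = (μ − 423)²/(2μ) = 12.034972.

12.035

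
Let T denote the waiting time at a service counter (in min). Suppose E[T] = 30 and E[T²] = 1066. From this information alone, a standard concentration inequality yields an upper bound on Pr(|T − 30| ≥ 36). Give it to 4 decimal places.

0.1281

The first two moments determine the variance, so Chebyshev's inequality is the sharpest standard bound available.
Var(T) = E[T²] − (E[T])² = 1066 − 900 = 166.
Chebyshev's inequality: Pr(|T − μ| ≥ t) ≤ Var(T)/t² = 166/1296 = 0.1281.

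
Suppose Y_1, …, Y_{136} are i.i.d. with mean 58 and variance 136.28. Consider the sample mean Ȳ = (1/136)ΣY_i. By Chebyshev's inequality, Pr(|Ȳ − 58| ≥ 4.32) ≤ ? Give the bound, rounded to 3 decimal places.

Var(Ȳ) = Var(Y_i)/n = 136.28/136 = 1.0021.
Chebyshev: Pr(|Ȳ − 58| ≥ 4.32) ≤ Var(Ȳ)/(4.32)² = 136.28/(136·4.32²) = 0.0537.

0.054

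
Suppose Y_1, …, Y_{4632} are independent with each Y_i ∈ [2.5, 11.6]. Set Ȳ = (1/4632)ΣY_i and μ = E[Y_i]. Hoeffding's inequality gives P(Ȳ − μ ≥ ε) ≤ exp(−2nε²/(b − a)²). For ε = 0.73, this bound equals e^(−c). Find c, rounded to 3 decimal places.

c = 2nε²/(b − a)² = 2·4632·0.73² / 9.1² = 59.6158.

59.616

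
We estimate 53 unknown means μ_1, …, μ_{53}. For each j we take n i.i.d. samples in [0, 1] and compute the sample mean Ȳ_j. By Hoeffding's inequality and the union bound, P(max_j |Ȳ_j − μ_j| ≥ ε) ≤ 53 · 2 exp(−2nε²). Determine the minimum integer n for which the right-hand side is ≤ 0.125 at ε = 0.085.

Need 2·53·exp(−2nε²) ≤ 0.125, i.e. exp(−2nε²) ≤ 0.125/106.
So 2nε² ≥ ln(106/0.125) = 6.742881.
Hence n ≥ 6.742881/(2·0.085²) = 466.635.
The smallest integer n is 467.

467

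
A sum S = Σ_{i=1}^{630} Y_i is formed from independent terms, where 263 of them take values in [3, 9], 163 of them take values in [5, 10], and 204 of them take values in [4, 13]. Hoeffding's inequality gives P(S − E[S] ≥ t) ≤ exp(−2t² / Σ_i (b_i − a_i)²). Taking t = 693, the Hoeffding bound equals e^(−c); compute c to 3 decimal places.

31.945

Σ(b_i − a_i)² = 263·6² + 163·5² + 204·9² = 30067.
c = 2t² / 30067 = 2·693² / 30067 = 31.9453.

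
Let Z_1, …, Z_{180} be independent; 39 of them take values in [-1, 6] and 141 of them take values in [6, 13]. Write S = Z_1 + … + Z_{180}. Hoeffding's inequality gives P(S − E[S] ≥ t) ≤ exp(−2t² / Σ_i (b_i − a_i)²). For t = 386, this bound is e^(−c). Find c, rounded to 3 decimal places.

33.786

Σ(b_i − a_i)² = 39·7² + 141·7² = 8820.
c = 2t² / 8820 = 2·386² / 8820 = 33.7859.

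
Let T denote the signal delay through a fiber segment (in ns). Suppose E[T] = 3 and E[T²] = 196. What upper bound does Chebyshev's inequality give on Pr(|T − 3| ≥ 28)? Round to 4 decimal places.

0.2385

Var(T) = E[T²] − (E[T])² = 196 − 9 = 187.
Chebyshev's inequality: Pr(|T − μ| ≥ t) ≤ Var(T)/t² = 187/784 = 0.2385.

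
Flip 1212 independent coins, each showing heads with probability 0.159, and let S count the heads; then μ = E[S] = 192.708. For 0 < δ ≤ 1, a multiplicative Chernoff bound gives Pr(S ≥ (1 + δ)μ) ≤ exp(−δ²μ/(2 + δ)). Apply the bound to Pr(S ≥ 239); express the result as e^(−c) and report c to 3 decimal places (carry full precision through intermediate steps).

Write 239 = (1 + δ)μ, so δ = 239/192.708 − 1 = 0.2402184…
Then the exponent is δ²μ/(2 + δ) = (239 − μ)² / (μ·(2 + δ)) = 4.963886.

4.964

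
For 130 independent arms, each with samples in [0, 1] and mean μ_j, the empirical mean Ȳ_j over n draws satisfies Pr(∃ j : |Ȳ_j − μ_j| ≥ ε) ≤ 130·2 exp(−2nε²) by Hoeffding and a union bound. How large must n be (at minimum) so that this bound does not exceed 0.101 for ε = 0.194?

105

Need 2·130·exp(−2nε²) ≤ 0.101, i.e. exp(−2nε²) ≤ 0.101/260.
So 2nε² ≥ ln(260/0.101) = 7.853316.
Hence n ≥ 7.853316/(2·0.194²) = 104.333.
The smallest integer n is 105.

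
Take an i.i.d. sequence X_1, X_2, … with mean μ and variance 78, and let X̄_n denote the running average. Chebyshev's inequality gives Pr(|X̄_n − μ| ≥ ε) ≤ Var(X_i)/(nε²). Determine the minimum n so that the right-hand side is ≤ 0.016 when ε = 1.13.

Require 78/(n·1.13²) ≤ 0.016, i.e. n ≥ 78/(0.016·1.13²) = 3817.840.
The smallest integer n is 3818.

3818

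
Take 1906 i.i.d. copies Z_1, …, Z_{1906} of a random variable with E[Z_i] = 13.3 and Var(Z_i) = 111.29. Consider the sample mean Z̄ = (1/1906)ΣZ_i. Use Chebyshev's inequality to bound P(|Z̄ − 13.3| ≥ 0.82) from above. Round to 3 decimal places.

0.087

Var(Z̄) = Var(Z_i)/n = 111.29/1906 = 0.058389.
Chebyshev: P(|Z̄ − 13.3| ≥ 0.82) ≤ Var(Z̄)/(0.82)² = 111.29/(1906·0.82²) = 0.0868.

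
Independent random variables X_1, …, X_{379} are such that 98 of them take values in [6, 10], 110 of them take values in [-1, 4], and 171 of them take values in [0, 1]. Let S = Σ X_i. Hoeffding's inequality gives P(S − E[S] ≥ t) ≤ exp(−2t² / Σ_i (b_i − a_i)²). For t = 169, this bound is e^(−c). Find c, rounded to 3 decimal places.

12.725

Σ(b_i − a_i)² = 98·4² + 110·5² + 171·1² = 4489.
c = 2t² / 4489 = 2·169² / 4489 = 12.7249.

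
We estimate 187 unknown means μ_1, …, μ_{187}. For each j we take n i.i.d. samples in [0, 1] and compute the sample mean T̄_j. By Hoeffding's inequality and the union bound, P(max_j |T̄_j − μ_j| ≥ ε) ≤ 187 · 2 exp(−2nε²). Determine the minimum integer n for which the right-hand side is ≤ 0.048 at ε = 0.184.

133

Need 2·187·exp(−2nε²) ≤ 0.048, i.e. exp(−2nε²) ≤ 0.048/374.
So 2nε² ≥ ln(374/0.048) = 8.960810.
Hence n ≥ 8.960810/(2·0.184²) = 132.337.
The smallest integer n is 133.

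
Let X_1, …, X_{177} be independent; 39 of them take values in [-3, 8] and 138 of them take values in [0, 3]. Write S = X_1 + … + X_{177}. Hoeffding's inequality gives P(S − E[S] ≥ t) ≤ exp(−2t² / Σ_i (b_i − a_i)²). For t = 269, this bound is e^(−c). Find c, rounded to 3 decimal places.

Σ(b_i − a_i)² = 39·11² + 138·3² = 5961.
c = 2t² / 5961 = 2·269² / 5961 = 24.2781.

24.278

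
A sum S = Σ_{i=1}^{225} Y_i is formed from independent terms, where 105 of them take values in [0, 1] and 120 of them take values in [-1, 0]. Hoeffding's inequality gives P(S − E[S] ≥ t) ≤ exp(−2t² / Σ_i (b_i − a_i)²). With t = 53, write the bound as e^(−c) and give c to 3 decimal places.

24.969

Σ(b_i − a_i)² = 105·1² + 120·1² = 225.
c = 2t² / 225 = 2·53² / 225 = 24.9689.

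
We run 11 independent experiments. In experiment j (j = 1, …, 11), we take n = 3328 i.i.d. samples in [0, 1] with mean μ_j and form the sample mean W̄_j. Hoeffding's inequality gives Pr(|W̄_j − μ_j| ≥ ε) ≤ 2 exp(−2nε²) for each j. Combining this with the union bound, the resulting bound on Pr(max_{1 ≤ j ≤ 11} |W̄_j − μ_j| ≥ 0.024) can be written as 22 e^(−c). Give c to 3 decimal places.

Union bound over the 11 events: Pr(max_{1 ≤ j ≤ 11} |W̄_j − μ_j| ≥ 0.024) ≤ 11·2·exp(−2nε²) = 22 exp(−2·3328·0.024²).
So c = 2·3328·0.024² = 3.8339.

3.834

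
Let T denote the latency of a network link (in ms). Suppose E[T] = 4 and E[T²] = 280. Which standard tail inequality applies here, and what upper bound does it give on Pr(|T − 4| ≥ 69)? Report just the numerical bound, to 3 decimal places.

The first two moments determine the variance, so Chebyshev's inequality is the sharpest standard bound available.
Var(T) = E[T²] − (E[T])² = 280 − 16 = 264.
Chebyshev's inequality: Pr(|T − μ| ≥ t) ≤ Var(T)/t² = 264/4761 = 0.0555.

0.055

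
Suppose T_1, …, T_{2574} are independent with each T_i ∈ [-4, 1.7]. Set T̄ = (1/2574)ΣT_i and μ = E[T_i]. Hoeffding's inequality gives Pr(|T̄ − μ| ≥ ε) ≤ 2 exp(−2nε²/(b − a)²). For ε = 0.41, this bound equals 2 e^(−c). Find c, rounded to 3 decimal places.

26.635

c = 2nε²/(b − a)² = 2·2574·0.41² / 5.7² = 26.6352.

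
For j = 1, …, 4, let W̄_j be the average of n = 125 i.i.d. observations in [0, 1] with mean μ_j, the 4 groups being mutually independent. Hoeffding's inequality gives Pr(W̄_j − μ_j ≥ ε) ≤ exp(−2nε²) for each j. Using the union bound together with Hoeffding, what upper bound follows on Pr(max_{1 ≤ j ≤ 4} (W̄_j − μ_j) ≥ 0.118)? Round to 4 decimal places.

Per-experiment Hoeffding bound: exp(−2·125·0.118²) = exp(−3.48100) = 0.030777.
Union bound over 4 events: 4·0.030777 = 0.12311.

0.1231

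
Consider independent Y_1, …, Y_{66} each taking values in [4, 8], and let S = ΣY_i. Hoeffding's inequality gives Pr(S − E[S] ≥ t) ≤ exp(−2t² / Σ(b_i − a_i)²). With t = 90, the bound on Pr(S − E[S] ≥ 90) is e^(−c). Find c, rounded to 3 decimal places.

15.341

Σ(b_i − a_i)² = 66·(4)² = 1056.
c = 2t²/1056 = 2·90²/1056 = 15.3409.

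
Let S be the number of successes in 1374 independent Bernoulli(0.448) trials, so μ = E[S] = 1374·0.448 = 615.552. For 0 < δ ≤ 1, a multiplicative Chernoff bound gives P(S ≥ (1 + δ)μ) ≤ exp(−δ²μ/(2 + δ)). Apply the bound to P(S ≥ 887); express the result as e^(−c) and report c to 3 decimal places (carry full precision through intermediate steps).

49.039

Write 887 = (1 + δ)μ, so δ = 887/615.552 − 1 = 0.4409831…
Then the exponent is δ²μ/(2 + δ) = (887 − μ)² / (μ·(2 + δ)) = 49.039246.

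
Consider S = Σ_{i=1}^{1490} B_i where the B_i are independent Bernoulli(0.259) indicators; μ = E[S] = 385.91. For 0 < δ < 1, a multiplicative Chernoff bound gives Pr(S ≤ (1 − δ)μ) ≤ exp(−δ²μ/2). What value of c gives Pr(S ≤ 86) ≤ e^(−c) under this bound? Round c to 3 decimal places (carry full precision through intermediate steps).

Write 86 = (1 − δ)μ, so δ = 1 − 86/385.91 = 0.7771501…
Then the exponent is δ²μ/2 = (μ − 86)²/(2μ) = 116.537545.

116.538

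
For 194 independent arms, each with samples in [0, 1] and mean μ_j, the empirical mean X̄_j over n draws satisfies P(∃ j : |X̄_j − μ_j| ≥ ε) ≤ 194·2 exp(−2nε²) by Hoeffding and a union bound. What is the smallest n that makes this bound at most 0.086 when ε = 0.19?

Need 2·194·exp(−2nε²) ≤ 0.086, i.e. exp(−2nε²) ≤ 0.086/388.
So 2nε² ≥ ln(388/0.086) = 8.414413.
Hence n ≥ 8.414413/(2·0.19²) = 116.543.
The smallest integer n is 117.

117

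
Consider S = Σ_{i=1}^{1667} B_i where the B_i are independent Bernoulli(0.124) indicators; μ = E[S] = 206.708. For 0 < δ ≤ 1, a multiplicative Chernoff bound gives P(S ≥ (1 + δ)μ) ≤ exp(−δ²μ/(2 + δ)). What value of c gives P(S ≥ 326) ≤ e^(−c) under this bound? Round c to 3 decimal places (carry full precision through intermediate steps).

Write 326 = (1 + δ)μ, so δ = 326/206.708 − 1 = 0.5771039…
Then the exponent is δ²μ/(2 + δ) = (326 − μ)² / (μ·(2 + δ)) = 26.713662.

26.714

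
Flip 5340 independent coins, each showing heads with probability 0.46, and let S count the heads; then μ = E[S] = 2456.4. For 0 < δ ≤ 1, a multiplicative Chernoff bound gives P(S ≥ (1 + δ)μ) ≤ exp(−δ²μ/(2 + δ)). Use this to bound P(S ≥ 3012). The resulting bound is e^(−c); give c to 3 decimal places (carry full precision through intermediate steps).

56.450

Write 3012 = (1 + δ)μ, so δ = 3012/2456.4 − 1 = 0.2261847…
Then the exponent is δ²μ/(2 + δ) = (3012 − μ)² / (μ·(2 + δ)) = 56.450033.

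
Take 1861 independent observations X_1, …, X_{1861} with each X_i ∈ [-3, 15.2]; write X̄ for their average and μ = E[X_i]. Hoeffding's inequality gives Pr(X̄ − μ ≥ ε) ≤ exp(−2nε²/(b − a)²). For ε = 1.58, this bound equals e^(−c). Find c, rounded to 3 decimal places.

28.051

c = 2nε²/(b − a)² = 2·1861·1.58² / 18.2² = 28.0510.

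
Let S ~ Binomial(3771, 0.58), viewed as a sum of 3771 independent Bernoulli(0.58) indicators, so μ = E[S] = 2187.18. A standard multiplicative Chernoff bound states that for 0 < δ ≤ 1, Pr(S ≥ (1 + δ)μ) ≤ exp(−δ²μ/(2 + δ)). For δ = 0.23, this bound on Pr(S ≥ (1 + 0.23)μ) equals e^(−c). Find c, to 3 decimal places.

c = δ²μ/(2 + δ) = 0.23²·2187.18/(2 + 0.23) = 51.8842.

51.884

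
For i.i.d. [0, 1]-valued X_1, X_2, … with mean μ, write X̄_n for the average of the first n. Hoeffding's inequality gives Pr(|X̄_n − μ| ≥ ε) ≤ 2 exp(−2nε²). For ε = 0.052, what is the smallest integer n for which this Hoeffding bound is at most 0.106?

Require 2·exp(−2nε²) ≤ 0.106, i.e. 2nε² ≥ ln(2/0.106) = 2.937463.
So n ≥ 2.937463 / (2·0.052²) = 543.170.
The smallest integer n is 544.

544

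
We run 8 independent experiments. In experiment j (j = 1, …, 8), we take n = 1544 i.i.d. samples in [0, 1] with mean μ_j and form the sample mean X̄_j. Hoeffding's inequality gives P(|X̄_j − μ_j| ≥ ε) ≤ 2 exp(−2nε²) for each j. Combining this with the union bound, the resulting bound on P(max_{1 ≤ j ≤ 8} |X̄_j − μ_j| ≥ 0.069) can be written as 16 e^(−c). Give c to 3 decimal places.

Union bound over the 8 events: P(max_{1 ≤ j ≤ 8} |X̄_j − μ_j| ≥ 0.069) ≤ 8·2·exp(−2nε²) = 16 exp(−2·1544·0.069²).
So c = 2·1544·0.069² = 14.7020.

14.702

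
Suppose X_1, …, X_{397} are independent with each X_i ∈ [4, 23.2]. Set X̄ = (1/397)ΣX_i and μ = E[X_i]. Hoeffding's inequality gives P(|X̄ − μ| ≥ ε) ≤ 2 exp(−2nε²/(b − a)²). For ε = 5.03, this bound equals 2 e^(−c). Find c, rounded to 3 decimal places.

c = 2nε²/(b − a)² = 2·397·5.03² / 19.2² = 54.4947.

54.495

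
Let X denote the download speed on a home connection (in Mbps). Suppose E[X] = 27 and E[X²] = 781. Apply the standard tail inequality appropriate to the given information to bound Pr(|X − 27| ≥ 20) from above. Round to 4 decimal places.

The first two moments determine the variance, so Chebyshev's inequality is the sharpest standard bound available.
Var(X) = E[X²] − (E[X])² = 781 − 729 = 52.
Chebyshev's inequality: Pr(|X − μ| ≥ t) ≤ Var(X)/t² = 52/400 = 0.1300.

0.1300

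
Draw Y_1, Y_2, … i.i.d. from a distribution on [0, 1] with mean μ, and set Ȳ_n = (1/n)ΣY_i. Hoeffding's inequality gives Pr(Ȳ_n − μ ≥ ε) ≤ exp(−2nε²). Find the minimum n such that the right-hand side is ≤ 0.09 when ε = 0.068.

261

Require exp(−2nε²) ≤ 0.09, i.e. 2nε² ≥ ln(1/0.09) = 2.407946.
So n ≥ 2.407946 / (2·0.068²) = 260.375.
The smallest integer n is 261.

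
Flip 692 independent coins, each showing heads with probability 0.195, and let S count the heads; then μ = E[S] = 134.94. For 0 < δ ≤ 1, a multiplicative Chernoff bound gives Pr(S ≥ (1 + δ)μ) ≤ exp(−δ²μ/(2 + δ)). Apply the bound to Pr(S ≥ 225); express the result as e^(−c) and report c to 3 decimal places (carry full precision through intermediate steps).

22.534

Write 225 = (1 + δ)μ, so δ = 225/134.94 − 1 = 0.6674077…
Then the exponent is δ²μ/(2 + δ) = (225 − μ)² / (μ·(2 + δ)) = 22.533766.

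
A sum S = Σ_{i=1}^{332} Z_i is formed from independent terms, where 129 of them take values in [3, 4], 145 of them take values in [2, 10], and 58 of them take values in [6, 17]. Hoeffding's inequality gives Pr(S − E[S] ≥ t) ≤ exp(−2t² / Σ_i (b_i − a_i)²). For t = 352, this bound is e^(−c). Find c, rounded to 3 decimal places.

15.085

Σ(b_i − a_i)² = 129·1² + 145·8² + 58·11² = 16427.
c = 2t² / 16427 = 2·352² / 16427 = 15.0854.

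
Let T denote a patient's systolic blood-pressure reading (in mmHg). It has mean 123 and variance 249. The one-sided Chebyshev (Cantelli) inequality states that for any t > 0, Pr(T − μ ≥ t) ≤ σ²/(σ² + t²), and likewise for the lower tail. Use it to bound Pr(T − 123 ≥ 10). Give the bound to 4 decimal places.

0.7135

Here σ² = 249 and t = 10, so σ² + t² = 349.
Cantelli's bound: 249/349 = 0.7135.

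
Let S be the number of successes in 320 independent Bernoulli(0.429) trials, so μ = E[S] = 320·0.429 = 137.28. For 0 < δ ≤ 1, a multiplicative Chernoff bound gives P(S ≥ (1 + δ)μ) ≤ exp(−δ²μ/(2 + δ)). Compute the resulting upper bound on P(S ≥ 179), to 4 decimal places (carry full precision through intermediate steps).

Write 179 = (1 + δ)μ, so δ = 179/137.28 − 1 = 0.3039044…
Then the exponent is δ²μ/(2 + δ) = (179 − μ)² / (μ·(2 + δ)) = 5.503220.
Bound = exp(−5.503220) = 0.00407.

0.0041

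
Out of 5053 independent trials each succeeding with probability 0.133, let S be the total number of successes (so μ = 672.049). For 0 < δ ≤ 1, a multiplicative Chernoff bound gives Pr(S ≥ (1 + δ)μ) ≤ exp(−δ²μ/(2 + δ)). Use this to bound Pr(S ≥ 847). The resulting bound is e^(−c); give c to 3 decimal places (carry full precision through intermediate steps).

20.149

Write 847 = (1 + δ)μ, so δ = 847/672.049 − 1 = 0.2603248…
Then the exponent is δ²μ/(2 + δ) = (847 − μ)² / (μ·(2 + δ)) = 20.149352.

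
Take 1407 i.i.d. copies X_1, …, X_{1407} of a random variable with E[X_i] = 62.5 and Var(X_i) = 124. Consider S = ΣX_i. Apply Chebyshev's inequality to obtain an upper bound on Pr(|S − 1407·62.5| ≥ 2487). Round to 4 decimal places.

Var(S) = n·Var(X_i) = 1407·124 = 174468.
Chebyshev: Pr(|S − 1407·62.5| ≥ 2487) ≤ Var(S)/2487² = 174468/6185169 = 0.0282.

0.0282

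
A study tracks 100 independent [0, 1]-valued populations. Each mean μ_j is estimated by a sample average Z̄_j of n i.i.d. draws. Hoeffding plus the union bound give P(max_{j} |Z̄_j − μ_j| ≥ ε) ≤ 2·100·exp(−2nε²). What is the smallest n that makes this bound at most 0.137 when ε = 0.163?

Need 2·100·exp(−2nε²) ≤ 0.137, i.e. exp(−2nε²) ≤ 0.137/200.
So 2nε² ≥ ln(200/0.137) = 7.286092.
Hence n ≥ 7.286092/(2·0.163²) = 137.116.
The smallest integer n is 138.

138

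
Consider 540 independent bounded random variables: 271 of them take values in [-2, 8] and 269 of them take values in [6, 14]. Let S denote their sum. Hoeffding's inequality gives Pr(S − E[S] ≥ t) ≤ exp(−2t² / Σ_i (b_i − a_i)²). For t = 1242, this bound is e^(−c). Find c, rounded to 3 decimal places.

69.617

Σ(b_i − a_i)² = 271·10² + 269·8² = 44316.
c = 2t² / 44316 = 2·1242² / 44316 = 69.6166.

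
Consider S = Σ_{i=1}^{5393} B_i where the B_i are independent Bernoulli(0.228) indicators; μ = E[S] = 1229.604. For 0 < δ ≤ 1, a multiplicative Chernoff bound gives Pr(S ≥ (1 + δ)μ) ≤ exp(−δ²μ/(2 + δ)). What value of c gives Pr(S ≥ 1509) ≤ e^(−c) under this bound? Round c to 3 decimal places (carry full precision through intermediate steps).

28.504

Write 1509 = (1 + δ)μ, so δ = 1509/1229.604 − 1 = 0.2272244…
Then the exponent is δ²μ/(2 + δ) = (1509 − μ)² / (μ·(2 + δ)) = 28.504349.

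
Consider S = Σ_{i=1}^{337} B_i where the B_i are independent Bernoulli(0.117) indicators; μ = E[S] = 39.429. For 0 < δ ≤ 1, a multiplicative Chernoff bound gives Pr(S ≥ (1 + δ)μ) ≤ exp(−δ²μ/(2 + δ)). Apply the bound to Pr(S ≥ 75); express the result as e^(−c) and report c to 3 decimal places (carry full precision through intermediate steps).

11.057

Write 75 = (1 + δ)μ, so δ = 75/39.429 − 1 = 0.9021532…
Then the exponent is δ²μ/(2 + δ) = (75 − μ)² / (μ·(2 + δ)) = 11.057477.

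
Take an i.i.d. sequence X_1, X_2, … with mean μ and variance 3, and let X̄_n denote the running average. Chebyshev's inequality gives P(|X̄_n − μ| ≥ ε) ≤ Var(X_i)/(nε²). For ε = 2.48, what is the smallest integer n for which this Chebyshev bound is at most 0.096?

Require 3/(n·2.48²) ≤ 0.096, i.e. n ≥ 3/(0.096·2.48²) = 5.081.
The smallest integer n is 6.

6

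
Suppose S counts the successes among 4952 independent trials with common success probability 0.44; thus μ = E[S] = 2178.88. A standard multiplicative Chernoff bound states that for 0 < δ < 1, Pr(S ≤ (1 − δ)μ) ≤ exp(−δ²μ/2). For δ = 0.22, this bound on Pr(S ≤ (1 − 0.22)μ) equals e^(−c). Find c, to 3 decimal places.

52.729

c = δ²μ/2 = 0.22²·2178.88/2 = 52.7289.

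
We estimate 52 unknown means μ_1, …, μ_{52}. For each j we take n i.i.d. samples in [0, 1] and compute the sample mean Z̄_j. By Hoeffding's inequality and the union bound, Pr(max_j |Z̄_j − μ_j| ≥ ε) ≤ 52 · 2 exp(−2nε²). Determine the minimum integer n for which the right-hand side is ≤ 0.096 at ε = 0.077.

Need 2·52·exp(−2nε²) ≤ 0.096, i.e. exp(−2nε²) ≤ 0.096/104.
So 2nε² ≥ ln(104/0.096) = 6.987798.
Hence n ≥ 6.987798/(2·0.077²) = 589.290.
The smallest integer n is 590.

590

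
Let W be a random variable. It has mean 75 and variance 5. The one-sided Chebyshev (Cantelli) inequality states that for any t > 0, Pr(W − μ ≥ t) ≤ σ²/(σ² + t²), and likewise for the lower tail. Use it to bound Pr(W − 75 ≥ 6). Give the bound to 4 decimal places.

0.1220

Here σ² = 5 and t = 6, so σ² + t² = 41.
Cantelli's bound: 5/41 = 0.1220.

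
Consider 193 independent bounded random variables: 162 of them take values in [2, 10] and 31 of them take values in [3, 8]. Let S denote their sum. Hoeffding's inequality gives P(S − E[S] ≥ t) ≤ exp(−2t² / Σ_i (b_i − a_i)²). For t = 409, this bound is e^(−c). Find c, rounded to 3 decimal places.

Σ(b_i − a_i)² = 162·8² + 31·5² = 11143.
c = 2t² / 11143 = 2·409² / 11143 = 30.0244.

30.024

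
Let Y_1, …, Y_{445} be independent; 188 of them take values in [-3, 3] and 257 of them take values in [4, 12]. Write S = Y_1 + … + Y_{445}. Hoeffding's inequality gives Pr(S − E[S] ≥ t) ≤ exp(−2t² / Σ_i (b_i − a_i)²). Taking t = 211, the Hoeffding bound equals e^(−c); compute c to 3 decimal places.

3.835

Σ(b_i − a_i)² = 188·6² + 257·8² = 23216.
c = 2t² / 23216 = 2·211² / 23216 = 3.8354.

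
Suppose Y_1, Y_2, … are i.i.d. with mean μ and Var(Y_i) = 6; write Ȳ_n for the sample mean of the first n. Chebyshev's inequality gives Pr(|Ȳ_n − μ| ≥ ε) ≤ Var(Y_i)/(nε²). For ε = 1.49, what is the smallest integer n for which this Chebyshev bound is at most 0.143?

19

Require 6/(n·1.49²) ≤ 0.143, i.e. n ≥ 6/(0.143·1.49²) = 18.899.
The smallest integer n is 19.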